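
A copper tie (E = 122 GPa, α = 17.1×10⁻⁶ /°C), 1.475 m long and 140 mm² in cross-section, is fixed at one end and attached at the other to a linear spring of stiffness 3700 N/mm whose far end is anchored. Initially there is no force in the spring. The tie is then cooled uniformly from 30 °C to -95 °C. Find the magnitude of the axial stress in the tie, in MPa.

σ ≈ 63.1 MPa (tensile)

The unrestrained thermal change is αΔT L = 17.1×10⁻⁶ × 125 × 1475 = 3.153 mm.
With a force P in the spring, the elastic change of the tie is PL/(AE) and that of the spring is P/k; compatibility requires their sum to equal δ_free.
P [ L/(AE) + 1/k ] = δ_free → P [ 1475/(140×122×10³) + 1/(3700) ] = 3.153.
P = 3.153 / 0.0003566 = 8841 N.
σ = P/A = 8841/140 = 63.15 MPa.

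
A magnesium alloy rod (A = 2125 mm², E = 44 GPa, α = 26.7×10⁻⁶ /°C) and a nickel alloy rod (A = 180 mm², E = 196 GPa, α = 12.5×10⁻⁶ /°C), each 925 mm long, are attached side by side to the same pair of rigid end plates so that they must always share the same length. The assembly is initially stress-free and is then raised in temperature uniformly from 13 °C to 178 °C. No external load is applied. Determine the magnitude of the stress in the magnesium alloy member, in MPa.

Both members must finish at the same length. With the larger α, the magnesium alloy tends to over-expand; the plates restrain it, putting the magnesium alloy in compression and the nickel alloy in tension. With no external load the two internal forces are equal and opposite, magnitude P.
Setting the final lengths equal and cancelling L: (α₁ − α₂)ΔT = P/(A₁E₁) + P/(A₂E₂).
|α₁ − α₂|·ΔT = 14.2×10⁻⁶ × 165 = 0.002343.
1/(A₁E₁) + 1/(A₂E₂) = 1/(2125×44×10³) + 1/(180×196×10³) = 3.904×10⁻⁸ N⁻¹.
P = 0.002343 / 3.904×10⁻⁸ = 60020 N = 60.02 kN.
σ_{magnesium alloy} = P/A₁ = 60020/2125 = 28.24 MPa, compressive.

σ ≈ 28.2 MPa (compressive)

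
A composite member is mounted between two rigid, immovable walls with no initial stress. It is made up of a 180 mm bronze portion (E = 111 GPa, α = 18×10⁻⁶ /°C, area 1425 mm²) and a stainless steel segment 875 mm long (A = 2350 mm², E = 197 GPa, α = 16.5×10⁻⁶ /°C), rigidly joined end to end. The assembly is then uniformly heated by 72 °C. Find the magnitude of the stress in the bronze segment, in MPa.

σ ≈ 295 MPa (compressive)

With the walls removed the bar would change length by δ_free = Σ αᵢΔT Lᵢ = 18×10⁻⁶×72×180 + 16.5×10⁻⁶×72×875 = 1.273 mm.
Since the ends are fixed, an axial force P builds up, equal in every segment, with P · Σ Lᵢ/(AᵢEᵢ) = δ_free.
Σ Lᵢ/(AᵢEᵢ) = 180/(1425×111×10³) + 875/(2350×197×10³) = 3.028×10⁻⁶ mm/N.
P = 1.273 / 3.028×10⁻⁶ = 420300 N = 420.3 kN, compressive.
σ_{bronze} = P / A = 420300 / 1425 = 295 MPa.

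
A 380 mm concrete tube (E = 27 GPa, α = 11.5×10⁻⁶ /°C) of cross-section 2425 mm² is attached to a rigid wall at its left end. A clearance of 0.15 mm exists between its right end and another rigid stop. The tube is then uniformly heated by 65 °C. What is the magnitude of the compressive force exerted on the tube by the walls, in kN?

P ≈ 23.1 kN

If the wall were absent the tube would grow by αΔT L = 11.5×10⁻⁶ × 65 × 380 = 0.2841 mm.
After closing the 0.15 mm clearance, 0.2841 − 0.15 = 0.1341 mm of expansion remains to be suppressed by the wall.
That suppressed elongation corresponds to σ = E·Δ/L = 27×10³ × 0.1341/380 = 9.525 MPa.
Force on the wall = σA = 9.525 × 2425 mm² = 23.1 kN.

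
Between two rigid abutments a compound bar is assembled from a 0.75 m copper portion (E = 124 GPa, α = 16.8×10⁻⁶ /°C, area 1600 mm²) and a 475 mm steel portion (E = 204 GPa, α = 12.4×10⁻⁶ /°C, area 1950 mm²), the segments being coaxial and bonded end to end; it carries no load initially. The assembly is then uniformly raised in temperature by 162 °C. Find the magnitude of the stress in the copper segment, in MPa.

Free thermal expansion of the whole bar: Σ αᵢΔT Lᵢ = 16.8×10⁻⁶×162×750 + 12.4×10⁻⁶×162×475 = 2.995 mm.
The walls prevent any net length change, so an axial force P (same in every segment) develops. Compatibility: P · Σ Lᵢ/(AᵢEᵢ) = δ_free.
The series flexibility is Σ Lᵢ/(AᵢEᵢ) = 750/(1600×124×10³) + 475/(1950×204×10³) = 4.974×10⁻⁶ mm/N.
P = 2.995 / 4.974×10⁻⁶ = 602200 N = 602.2 kN, compressive.
σ_{copper} = P / A = 602200 / 1600 = 376.4 MPa.

σ ≈ 376 MPa (compressive)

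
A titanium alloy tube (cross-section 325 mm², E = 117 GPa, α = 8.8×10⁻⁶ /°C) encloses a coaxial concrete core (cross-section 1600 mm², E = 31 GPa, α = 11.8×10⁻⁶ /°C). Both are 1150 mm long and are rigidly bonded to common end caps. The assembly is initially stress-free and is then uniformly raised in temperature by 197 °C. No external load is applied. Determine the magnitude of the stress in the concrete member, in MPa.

Equilibrium of a rigid end plate with no external load gives equal and opposite internal forces ±P in the two members. Since α_{concrete} > α_{titanium alloy}, heating drives the concrete into compression and the titanium alloy into tension.
Equating the net (thermal + elastic) strains gives |α₁ − α₂|·ΔT = P·[1/(A₁E₁) + 1/(A₂E₂)].
|α₁ − α₂|·ΔT = 3×10⁻⁶ × 197 = 0.000591.
1/(A₁E₁) + 1/(A₂E₂) = 1/(325×117×10³) + 1/(1600×31×10³) = 4.646×10⁻⁸ N⁻¹.
So P = 0.000591 / 4.646×10⁻⁸ = 12.72 kN.
σ_{concrete} = P/A₂ = 12720/1600 = 7.95 MPa, compressive.

σ ≈ 7.95 MPa (compressive)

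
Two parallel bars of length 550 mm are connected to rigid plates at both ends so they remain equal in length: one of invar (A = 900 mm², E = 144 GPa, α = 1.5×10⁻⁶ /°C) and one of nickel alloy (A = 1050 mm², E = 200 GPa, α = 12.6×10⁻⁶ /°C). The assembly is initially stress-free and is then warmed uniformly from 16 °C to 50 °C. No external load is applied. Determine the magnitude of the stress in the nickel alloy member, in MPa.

Both members must finish at the same length. With the larger α, the nickel alloy tends to over-expand; the plates restrain it, putting the nickel alloy in compression and the invar in tension. With no external load the two internal forces are equal and opposite, magnitude P.
Compatibility of the two members (thermal + elastic change equal): (α₁ − α₂)ΔT = P·[1/(A₁E₁) + 1/(A₂E₂)].
|α₁ − α₂|·ΔT = 11.1×10⁻⁶ × 34 = 0.0003774.
1/(A₁E₁) + 1/(A₂E₂) = 1/(900×144×10³) + 1/(1050×200×10³) = 1.248×10⁻⁸ N⁻¹.
P = 0.0003774 / 1.248×10⁻⁸ = 30250 N = 30.25 kN.
σ_{nickel alloy} = P/A₂ = 30250/1050 = 28.81 MPa, compressive.

σ ≈ 28.8 MPa (compressive)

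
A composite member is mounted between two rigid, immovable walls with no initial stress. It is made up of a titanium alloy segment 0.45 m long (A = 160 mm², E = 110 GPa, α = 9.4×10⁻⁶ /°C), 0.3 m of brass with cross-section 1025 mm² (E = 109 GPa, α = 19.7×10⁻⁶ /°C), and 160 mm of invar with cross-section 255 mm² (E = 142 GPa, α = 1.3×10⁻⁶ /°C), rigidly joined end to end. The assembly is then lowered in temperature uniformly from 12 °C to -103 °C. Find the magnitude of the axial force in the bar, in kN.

With the walls removed the bar would change length by δ_free = Σ αᵢΔT Lᵢ = 9.4×10⁻⁶×115×450 + 19.7×10⁻⁶×115×300 + 1.3×10⁻⁶×115×160 = 1.19 mm.
Since the ends are fixed, an axial force P builds up, equal in every segment, with P · Σ Lᵢ/(AᵢEᵢ) = δ_free.
Σ Lᵢ/(AᵢEᵢ) = 450/(160×110×10³) + 300/(1025×109×10³) + 160/(255×142×10³) = 3.267×10⁻⁵ mm/N.
P = 1.19 / 3.267×10⁻⁵ = 36420 N = 36.42 kN, tensile.

P ≈ 36.4 kN (tensile)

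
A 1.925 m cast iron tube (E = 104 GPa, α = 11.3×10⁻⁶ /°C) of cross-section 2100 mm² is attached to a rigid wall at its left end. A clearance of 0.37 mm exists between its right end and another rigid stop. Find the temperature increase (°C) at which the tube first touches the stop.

ΔT ≈ 17 °C

The gap closes when αΔT L = 0.37 mm, since the tube is still unstressed at that instant.
ΔT = 0.37 / (11.3×10⁻⁶ × 1925) = 17.01 °C.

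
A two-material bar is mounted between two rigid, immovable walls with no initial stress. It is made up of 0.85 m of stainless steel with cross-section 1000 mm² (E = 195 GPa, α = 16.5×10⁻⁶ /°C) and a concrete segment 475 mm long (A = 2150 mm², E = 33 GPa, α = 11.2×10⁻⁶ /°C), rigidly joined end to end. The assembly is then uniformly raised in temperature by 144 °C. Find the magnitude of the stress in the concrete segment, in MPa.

σ ≈ 117 MPa (compressive)

If the supports were absent, the total length change would be Σ αᵢΔT Lᵢ = 16.5×10⁻⁶×144×850 + 11.2×10⁻⁶×144×475 = 2.786 mm.
The rigid supports impose zero overall length change; the single axial force P common to all segments must satisfy P Σ Lᵢ/(AᵢEᵢ) = δ_free.
Σ Lᵢ/(AᵢEᵢ) = 850/(1000×195×10³) + 475/(2150×33×10³) = 1.105×10⁻⁵ mm/N.
P = 2.786 / 1.105×10⁻⁵ = 252000 N = 252 kN, compressive.
σ_{concrete} = P / A = 252000 / 2150 = 117.2 MPa.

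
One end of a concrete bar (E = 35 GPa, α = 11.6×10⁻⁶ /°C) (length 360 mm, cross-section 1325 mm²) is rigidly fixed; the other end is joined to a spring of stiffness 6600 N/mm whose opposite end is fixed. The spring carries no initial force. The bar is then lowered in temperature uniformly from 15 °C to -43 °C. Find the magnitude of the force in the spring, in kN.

P ≈ 1.52 kN

The unrestrained thermal change is αΔT L = 11.6×10⁻⁶ × 58 × 360 = 0.2422 mm.
With a force P in the spring, the elastic change of the bar is PL/(AE) and that of the spring is P/k; compatibility requires their sum to equal δ_free.
So P = δ_free / [L/(AE) + 1/k] = 0.2422 / [ 360/(1325×35×10³) + 1/(6600) ].
P = 0.2422 / 0.0001593 = 1521 N.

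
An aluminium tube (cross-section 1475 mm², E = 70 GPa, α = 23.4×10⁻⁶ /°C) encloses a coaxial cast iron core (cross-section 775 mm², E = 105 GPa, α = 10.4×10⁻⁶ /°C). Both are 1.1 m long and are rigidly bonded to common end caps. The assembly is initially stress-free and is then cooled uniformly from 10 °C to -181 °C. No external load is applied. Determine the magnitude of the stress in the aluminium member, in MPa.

σ ≈ 76.6 MPa (tensile)

Equilibrium of a rigid end plate with no external load gives equal and opposite internal forces ±P in the two members. Since α_{aluminium} > α_{cast iron}, cooling drives the aluminium into tension and the cast iron into compression.
Setting the final lengths equal and cancelling L: (α₁ − α₂)ΔT = P/(A₁E₁) + P/(A₂E₂).
|α₁ − α₂|·ΔT = 13×10⁻⁶ × 191 = 0.002483.
1/(A₁E₁) + 1/(A₂E₂) = 1/(1475×70×10³) + 1/(775×105×10³) = 2.197×10⁻⁸ N⁻¹.
So P = 0.002483 / 2.197×10⁻⁸ = 113 kN.
σ_{aluminium} = P/A₁ = 113000/1475 = 76.61 MPa, tensile.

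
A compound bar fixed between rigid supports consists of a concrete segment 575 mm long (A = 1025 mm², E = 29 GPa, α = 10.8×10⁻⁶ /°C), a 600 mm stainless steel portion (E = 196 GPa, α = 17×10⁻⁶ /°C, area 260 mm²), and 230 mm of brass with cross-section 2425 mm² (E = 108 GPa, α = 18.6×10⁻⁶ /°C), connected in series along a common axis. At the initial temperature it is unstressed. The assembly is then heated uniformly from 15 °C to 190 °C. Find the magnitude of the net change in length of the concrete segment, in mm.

|ΔL| ≈ 1.1 mm

Free thermal expansion of the whole bar: Σ αᵢΔT Lᵢ = 10.8×10⁻⁶×175×575 + 17×10⁻⁶×175×600 + 18.6×10⁻⁶×175×230 = 3.62 mm.
The rigid supports impose zero overall length change; the single axial force P common to all segments must satisfy P Σ Lᵢ/(AᵢEᵢ) = δ_free.
The series flexibility is Σ Lᵢ/(AᵢEᵢ) = 575/(1025×29×10³) + 600/(260×196×10³) + 230/(2425×108×10³) = 3.2×10⁻⁵ mm/N.
Hence P = δ_free / Σ(L/AE) = 3.62/3.2×10⁻⁵ = 113.2 kN (compressive).
For the concrete segment, free thermal change = 10.8×10⁻⁶×175×575 = 1.087 mm and elastic change from P = 113200×575/(1025×29×10³) = 2.189 mm; these oppose, so the net change is 1.1 mm (segment shortens).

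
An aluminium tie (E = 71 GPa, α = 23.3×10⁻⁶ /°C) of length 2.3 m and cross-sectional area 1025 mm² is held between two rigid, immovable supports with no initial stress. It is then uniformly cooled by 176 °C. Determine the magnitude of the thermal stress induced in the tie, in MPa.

The supports are rigid, so the total axial strain is zero. The restrained thermal strain is ε = αΔT = 23.3×10⁻⁶ × 176 = 4100.8×10⁻⁶.
σ = EαΔT = 71×10³ × 23.3×10⁻⁶ × 176 = 291.2 MPa (tensile; the tie is trying to contract).

σ ≈ 291 MPa (tensile)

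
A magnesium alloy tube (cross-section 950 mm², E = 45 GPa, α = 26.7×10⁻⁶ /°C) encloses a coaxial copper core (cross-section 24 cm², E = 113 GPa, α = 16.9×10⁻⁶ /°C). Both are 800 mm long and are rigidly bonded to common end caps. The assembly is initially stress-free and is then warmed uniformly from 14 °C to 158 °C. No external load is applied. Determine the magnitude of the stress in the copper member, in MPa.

Equilibrium of a rigid end plate with no external load gives equal and opposite internal forces ±P in the two members. Since α_{magnesium alloy} > α_{copper}, heating drives the magnesium alloy into compression and the copper into tension.
Compatibility of the two members (thermal + elastic change equal): (α₁ − α₂)ΔT = P·[1/(A₁E₁) + 1/(A₂E₂)].
|α₁ − α₂|·ΔT = 9.8×10⁻⁶ × 144 = 0.001411.
1/(A₁E₁) + 1/(A₂E₂) = 1/(950×45×10³) + 1/(2400×113×10³) = 2.708×10⁻⁸ N⁻¹.
So P = 0.001411 / 2.708×10⁻⁸ = 52.11 kN.
σ_{copper} = P/A₂ = 52110/2400 = 21.71 MPa, tensile.

σ ≈ 21.7 MPa (tensile)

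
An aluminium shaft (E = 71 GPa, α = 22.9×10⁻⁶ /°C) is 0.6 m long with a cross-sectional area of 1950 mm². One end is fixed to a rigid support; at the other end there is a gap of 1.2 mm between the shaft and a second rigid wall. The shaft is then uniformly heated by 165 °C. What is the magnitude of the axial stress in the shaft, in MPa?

σ ≈ 126 MPa (compressive)

Unrestrained expansion: δ_free = αΔT L = 22.9×10⁻⁶ × 165 × 600 = 2.267 mm.
This exceeds the 1.2 mm gap, so the wall pushes back. The portion of expansion that must be recovered elastically is δ_free − gap = 2.267 − 1.2 = 1.067 mm.
That suppressed elongation corresponds to σ = E·Δ/L = 71×10³ × 1.067/600 = 126.3 MPa.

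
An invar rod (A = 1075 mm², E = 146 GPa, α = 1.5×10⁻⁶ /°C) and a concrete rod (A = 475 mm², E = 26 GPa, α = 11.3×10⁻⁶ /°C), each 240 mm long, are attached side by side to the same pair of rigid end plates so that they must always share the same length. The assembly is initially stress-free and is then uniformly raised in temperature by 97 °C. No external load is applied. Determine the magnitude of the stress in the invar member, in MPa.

σ ≈ 10.1 MPa (tensile)

Equilibrium of a rigid end plate with no external load gives equal and opposite internal forces ±P in the two members. Since α_{concrete} > α_{invar}, heating drives the concrete into compression and the invar into tension.
Setting the final lengths equal and cancelling L: (α₁ − α₂)ΔT = P/(A₁E₁) + P/(A₂E₂).
|α₁ − α₂|·ΔT = 9.8×10⁻⁶ × 97 = 0.0009506.
1/(A₁E₁) + 1/(A₂E₂) = 1/(1075×146×10³) + 1/(475×26×10³) = 8.734×10⁻⁸ N⁻¹.
So P = 0.0009506 / 8.734×10⁻⁸ = 10.88 kN.
σ_{invar} = P/A₁ = 10880/1075 = 10.12 MPa, tensile.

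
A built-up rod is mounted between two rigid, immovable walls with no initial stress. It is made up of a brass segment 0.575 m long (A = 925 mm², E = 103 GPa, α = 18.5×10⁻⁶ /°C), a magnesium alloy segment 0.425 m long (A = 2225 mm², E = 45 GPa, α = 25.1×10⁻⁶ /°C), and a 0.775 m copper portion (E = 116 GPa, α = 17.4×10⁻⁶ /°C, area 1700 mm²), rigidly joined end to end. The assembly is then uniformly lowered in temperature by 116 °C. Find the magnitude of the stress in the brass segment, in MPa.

σ ≈ 307 MPa (tensile)

Free thermal contraction of the whole bar: Σ αᵢΔT Lᵢ = 18.5×10⁻⁶×116×575 + 25.1×10⁻⁶×116×425 + 17.4×10⁻⁶×116×775 = 4.036 mm.
The rigid supports impose zero overall length change; the single axial force P common to all segments must satisfy P Σ Lᵢ/(AᵢEᵢ) = δ_free.
Σ Lᵢ/(AᵢEᵢ) = 575/(925×103×10³) + 425/(2225×45×10³) + 775/(1700×116×10³) = 1.421×10⁻⁵ mm/N.
P = 4.036 / 1.421×10⁻⁵ = 284000 N = 284 kN, tensile.
σ_{brass} = P / A = 284000 / 925 = 307 MPa.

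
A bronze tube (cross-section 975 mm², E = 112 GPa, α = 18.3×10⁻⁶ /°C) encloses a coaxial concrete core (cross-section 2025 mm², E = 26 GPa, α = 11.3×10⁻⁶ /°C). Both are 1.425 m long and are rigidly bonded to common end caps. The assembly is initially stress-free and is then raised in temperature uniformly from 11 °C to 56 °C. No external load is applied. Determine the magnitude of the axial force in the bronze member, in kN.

Equilibrium of a rigid end plate with no external load gives equal and opposite internal forces ±P in the two members. Since α_{bronze} > α_{concrete}, heating drives the bronze into compression and the concrete into tension.
Compatibility of the two members (thermal + elastic change equal): (α₁ − α₂)ΔT = P·[1/(A₁E₁) + 1/(A₂E₂)].
|α₁ − α₂|·ΔT = 7×10⁻⁶ × 45 = 0.000315.
1/(A₁E₁) + 1/(A₂E₂) = 1/(975×112×10³) + 1/(2025×26×10³) = 2.815×10⁻⁸ N⁻¹.
So P = 0.000315 / 2.815×10⁻⁸ = 11.19 kN.

P ≈ 11.2 kN (compressive in the bronze)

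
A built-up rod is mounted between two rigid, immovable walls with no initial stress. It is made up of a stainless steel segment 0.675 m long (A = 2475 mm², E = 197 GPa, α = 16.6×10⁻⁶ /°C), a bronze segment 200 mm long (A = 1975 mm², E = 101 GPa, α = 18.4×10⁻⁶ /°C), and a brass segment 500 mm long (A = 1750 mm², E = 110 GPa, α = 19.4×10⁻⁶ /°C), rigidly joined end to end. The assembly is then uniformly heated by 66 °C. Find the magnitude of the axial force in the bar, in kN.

If the supports were absent, the total length change would be Σ αᵢΔT Lᵢ = 16.6×10⁻⁶×66×675 + 18.4×10⁻⁶×66×200 + 19.4×10⁻⁶×66×500 = 1.623 mm.
The walls prevent any net length change, so an axial force P (same in every segment) develops. Compatibility: P · Σ Lᵢ/(AᵢEᵢ) = δ_free.
The series flexibility is Σ Lᵢ/(AᵢEᵢ) = 675/(2475×197×10³) + 200/(1975×101×10³) + 500/(1750×110×10³) = 4.984×10⁻⁶ mm/N.
So P = 1.623 / 4.984×10⁻⁶ = 325.5 kN, compressive.

P ≈ 326 kN (compressive)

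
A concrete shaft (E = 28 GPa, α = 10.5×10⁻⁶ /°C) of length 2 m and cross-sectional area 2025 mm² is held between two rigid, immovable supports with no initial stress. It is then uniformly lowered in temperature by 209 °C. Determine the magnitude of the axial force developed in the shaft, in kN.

P ≈ 124 kN (tensile)

The ends cannot move, so σ = EαΔT = 28×10³ × 10.5×10⁻⁶ × 209 = 61.45 MPa.
Axial force P = σA = 61.45 × 2025 = 124400 N = 124.4 kN, tensile.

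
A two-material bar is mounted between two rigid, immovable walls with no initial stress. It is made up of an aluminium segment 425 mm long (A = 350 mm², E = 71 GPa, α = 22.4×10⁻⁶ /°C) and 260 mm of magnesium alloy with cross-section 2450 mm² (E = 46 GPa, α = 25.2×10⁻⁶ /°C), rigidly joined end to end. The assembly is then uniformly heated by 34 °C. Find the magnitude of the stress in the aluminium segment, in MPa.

σ ≈ 80.4 MPa (compressive)

If the supports were absent, the total length change would be Σ αᵢΔT Lᵢ = 22.4×10⁻⁶×34×425 + 25.2×10⁻⁶×34×260 = 0.5464 mm.
The rigid supports impose zero overall length change; the single axial force P common to all segments must satisfy P Σ Lᵢ/(AᵢEᵢ) = δ_free.
The series flexibility is Σ Lᵢ/(AᵢEᵢ) = 425/(350×71×10³) + 260/(2450×46×10³) = 1.941×10⁻⁵ mm/N.
Hence P = δ_free / Σ(L/AE) = 0.5464/1.941×10⁻⁵ = 28.15 kN (compressive).
σ_{aluminium} = P / A = 28150 / 350 = 80.44 MPa.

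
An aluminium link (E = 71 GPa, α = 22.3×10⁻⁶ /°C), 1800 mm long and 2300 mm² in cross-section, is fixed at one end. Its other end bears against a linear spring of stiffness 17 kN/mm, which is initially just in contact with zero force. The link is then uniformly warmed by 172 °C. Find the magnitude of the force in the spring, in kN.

P ≈ 98.8 kN

Free thermal expansion: δ_free = αΔT L = 22.3×10⁻⁶ × 172 × 1800 = 6.904 mm.
Let P be the compressive force at the spring. The link shortens elastically by PL/(AE) and the spring compresses by P/k; together these equal δ_free.
P [ L/(AE) + 1/k ] = δ_free → P [ 1800/(2300×71×10³) + 1/(17×10³) ] = 6.904.
P = 6.904 / 6.985×10⁻⁵ = 98850 N.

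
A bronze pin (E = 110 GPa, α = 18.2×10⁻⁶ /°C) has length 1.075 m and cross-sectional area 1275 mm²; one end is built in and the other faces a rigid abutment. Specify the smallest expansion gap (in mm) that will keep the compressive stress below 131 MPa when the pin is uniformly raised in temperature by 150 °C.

g ≈ 1.65 mm

Free expansion if unrestrained: δ_free = αΔT L = 18.2×10⁻⁶ × 150 × 1075 = 2.935 mm.
At the allowable stress the elastic shortening the wall may impose is σL/E = 131 × 1075 / (110×10³) = 1.28 mm.
So the gap has to take up the difference, g_min = δ_free − σL/E = 2.935 − 1.28 = 1.655 mm.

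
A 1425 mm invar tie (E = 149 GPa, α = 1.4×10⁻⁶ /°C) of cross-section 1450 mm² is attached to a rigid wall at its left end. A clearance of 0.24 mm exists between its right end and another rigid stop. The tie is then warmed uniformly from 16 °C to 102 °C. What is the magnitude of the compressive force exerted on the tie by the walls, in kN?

Free thermal elongation = αΔT L = 1.4×10⁻⁶ × 86 × 1425 = 0.1716 mm.
This is smaller than the 0.24 mm clearance, so the tie expands freely without reaching the stop — the stress is zero.

P ≈ 0 kN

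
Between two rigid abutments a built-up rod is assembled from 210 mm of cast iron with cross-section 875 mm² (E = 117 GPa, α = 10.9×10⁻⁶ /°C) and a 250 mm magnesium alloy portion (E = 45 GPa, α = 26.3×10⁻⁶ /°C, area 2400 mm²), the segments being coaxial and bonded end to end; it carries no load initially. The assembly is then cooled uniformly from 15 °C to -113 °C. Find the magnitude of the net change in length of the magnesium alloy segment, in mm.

|ΔL| ≈ 0.24 mm

With the walls removed the bar would change length by δ_free = Σ αᵢΔT Lᵢ = 10.9×10⁻⁶×128×210 + 26.3×10⁻⁶×128×250 = 1.135 mm.
The walls prevent any net length change, so an axial force P (same in every segment) develops. Compatibility: P · Σ Lᵢ/(AᵢEᵢ) = δ_free.
The series flexibility is Σ Lᵢ/(AᵢEᵢ) = 210/(875×117×10³) + 250/(2400×45×10³) = 4.366×10⁻⁶ mm/N.
P = 1.135 / 4.366×10⁻⁶ = 259900 N = 259.9 kN, tensile.
For the magnesium alloy segment, free thermal change = 26.3×10⁻⁶×128×250 = 0.8416 mm and elastic change from P = 259900×250/(2400×45×10³) = 0.6015 mm; these oppose, so the net change is 0.24 mm (segment shortens).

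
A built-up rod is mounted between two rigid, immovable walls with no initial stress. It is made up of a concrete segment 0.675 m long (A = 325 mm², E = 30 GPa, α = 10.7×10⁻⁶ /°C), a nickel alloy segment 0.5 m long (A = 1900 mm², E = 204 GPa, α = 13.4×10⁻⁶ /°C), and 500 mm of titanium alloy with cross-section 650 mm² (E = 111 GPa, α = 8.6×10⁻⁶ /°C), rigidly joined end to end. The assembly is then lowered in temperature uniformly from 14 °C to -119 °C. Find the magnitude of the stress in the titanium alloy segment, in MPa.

σ ≈ 48.1 MPa (tensile)

If the supports were absent, the total length change would be Σ αᵢΔT Lᵢ = 10.7×10⁻⁶×133×675 + 13.4×10⁻⁶×133×500 + 8.6×10⁻⁶×133×500 = 2.424 mm.
The walls prevent any net length change, so an axial force P (same in every segment) develops. Compatibility: P · Σ Lᵢ/(AᵢEᵢ) = δ_free.
Σ Lᵢ/(AᵢEᵢ) = 675/(325×30×10³) + 500/(1900×204×10³) + 500/(650×111×10³) = 7.745×10⁻⁵ mm/N.
P = 2.424 / 7.745×10⁻⁵ = 31290 N = 31.29 kN, tensile.
σ_{titanium alloy} = P / A = 31290 / 650 = 48.14 MPa.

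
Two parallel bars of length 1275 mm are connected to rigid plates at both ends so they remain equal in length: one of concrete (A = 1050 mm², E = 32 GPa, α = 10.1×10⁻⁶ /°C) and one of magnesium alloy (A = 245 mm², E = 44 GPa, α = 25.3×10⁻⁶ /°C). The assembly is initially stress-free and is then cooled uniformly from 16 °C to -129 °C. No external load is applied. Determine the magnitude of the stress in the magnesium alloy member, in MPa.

Both members must finish at the same length. With the larger α, the magnesium alloy tends to over-contract; the plates restrain it, putting the magnesium alloy in tension and the concrete in compression. With no external load the two internal forces are equal and opposite, magnitude P.
Equating the net (thermal + elastic) strains gives |α₁ − α₂|·ΔT = P·[1/(A₁E₁) + 1/(A₂E₂)].
|α₁ − α₂|·ΔT = 15.2×10⁻⁶ × 145 = 0.002204.
1/(A₁E₁) + 1/(A₂E₂) = 1/(1050×32×10³) + 1/(245×44×10³) = 1.225×10⁻⁷ N⁻¹.
So P = 0.002204 / 1.225×10⁻⁷ = 17.99 kN.
σ_{magnesium alloy} = P/A₂ = 17990/245 = 73.42 MPa, tensile.

σ ≈ 73.4 MPa (tensile)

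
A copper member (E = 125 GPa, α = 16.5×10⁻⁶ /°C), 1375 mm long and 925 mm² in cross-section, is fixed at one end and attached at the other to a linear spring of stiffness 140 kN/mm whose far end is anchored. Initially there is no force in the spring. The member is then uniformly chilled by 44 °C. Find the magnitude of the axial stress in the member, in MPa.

σ ≈ 56.7 MPa (tensile)

If the spring were absent the member would shorten by αΔT L = 16.5×10⁻⁶ × 44 × 1375 = 0.9982 mm.
Let P be the tensile force in the spring. The member extends elastically by PL/(AE) and the spring stretches by P/k; together these equal δ_free.
So P = δ_free / [L/(AE) + 1/k] = 0.9982 / [ 1375/(925×125×10³) + 1/(140×10³) ].
P = 0.9982 / 1.903×10⁻⁵ = 52440 N.
σ = P/A = 52440/925 = 56.7 MPa.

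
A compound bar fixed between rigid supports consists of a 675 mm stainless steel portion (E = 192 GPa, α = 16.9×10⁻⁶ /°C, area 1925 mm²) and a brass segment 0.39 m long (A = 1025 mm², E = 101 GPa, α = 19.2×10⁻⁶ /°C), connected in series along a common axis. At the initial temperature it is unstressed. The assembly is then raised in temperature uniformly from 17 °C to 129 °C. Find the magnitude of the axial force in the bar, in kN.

With the walls removed the bar would change length by δ_free = Σ αᵢΔT Lᵢ = 16.9×10⁻⁶×112×675 + 19.2×10⁻⁶×112×390 = 2.116 mm.
The rigid supports impose zero overall length change; the single axial force P common to all segments must satisfy P Σ Lᵢ/(AᵢEᵢ) = δ_free.
Σ Lᵢ/(AᵢEᵢ) = 675/(1925×192×10³) + 390/(1025×101×10³) = 5.594×10⁻⁶ mm/N.
Hence P = δ_free / Σ(L/AE) = 2.116/5.594×10⁻⁶ = 378.3 kN (compressive).

P ≈ 378 kN (compressive)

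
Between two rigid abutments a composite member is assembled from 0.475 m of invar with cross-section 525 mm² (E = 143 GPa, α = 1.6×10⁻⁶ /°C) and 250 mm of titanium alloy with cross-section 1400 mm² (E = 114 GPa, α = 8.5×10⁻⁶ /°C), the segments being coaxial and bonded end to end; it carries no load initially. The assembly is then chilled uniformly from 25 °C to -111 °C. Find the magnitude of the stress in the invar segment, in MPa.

With the walls removed the bar would change length by δ_free = Σ αᵢΔT Lᵢ = 1.6×10⁻⁶×136×475 + 8.5×10⁻⁶×136×250 = 0.3924 mm.
Since the ends are fixed, an axial force P builds up, equal in every segment, with P · Σ Lᵢ/(AᵢEᵢ) = δ_free.
Σ Lᵢ/(AᵢEᵢ) = 475/(525×143×10³) + 250/(1400×114×10³) = 7.893×10⁻⁶ mm/N.
Hence P = δ_free / Σ(L/AE) = 0.3924/7.893×10⁻⁶ = 49.71 kN (tensile).
σ_{invar} = P / A = 49710 / 525 = 94.68 MPa.

σ ≈ 94.7 MPa (tensile)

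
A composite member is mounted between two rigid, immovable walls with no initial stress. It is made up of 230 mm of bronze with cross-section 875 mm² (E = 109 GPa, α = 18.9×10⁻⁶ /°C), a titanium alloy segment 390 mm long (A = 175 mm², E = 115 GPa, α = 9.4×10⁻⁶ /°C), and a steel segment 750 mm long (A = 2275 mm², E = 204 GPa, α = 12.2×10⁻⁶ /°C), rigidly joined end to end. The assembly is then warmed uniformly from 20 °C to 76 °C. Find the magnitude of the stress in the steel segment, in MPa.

σ ≈ 18 MPa (compressive)

With the walls removed the bar would change length by δ_free = Σ αᵢΔT Lᵢ = 18.9×10⁻⁶×56×230 + 9.4×10⁻⁶×56×390 + 12.2×10⁻⁶×56×750 = 0.9611 mm.
The walls prevent any net length change, so an axial force P (same in every segment) develops. Compatibility: P · Σ Lᵢ/(AᵢEᵢ) = δ_free.
The series flexibility is Σ Lᵢ/(AᵢEᵢ) = 230/(875×109×10³) + 390/(175×115×10³) + 750/(2275×204×10³) = 2.341×10⁻⁵ mm/N.
P = 0.9611 / 2.341×10⁻⁵ = 41060 N = 41.06 kN, compressive.
σ_{steel} = P / A = 41060 / 2275 = 18.05 MPa.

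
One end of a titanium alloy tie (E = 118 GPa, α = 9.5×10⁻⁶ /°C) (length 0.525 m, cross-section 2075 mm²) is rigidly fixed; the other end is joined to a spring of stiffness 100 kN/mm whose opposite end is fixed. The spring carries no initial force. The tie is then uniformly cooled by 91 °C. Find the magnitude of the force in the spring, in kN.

P ≈ 37.4 kN

Free thermal contraction: δ_free = αΔT L = 9.5×10⁻⁶ × 91 × 525 = 0.4539 mm.
With a force P in the spring, the elastic change of the tie is PL/(AE) and that of the spring is P/k; compatibility requires their sum to equal δ_free.
P [ L/(AE) + 1/k ] = δ_free → P [ 525/(2075×118×10³) + 1/(100×10³) ] = 0.4539.
P = 0.4539 / 1.214×10⁻⁵ = 37370 N.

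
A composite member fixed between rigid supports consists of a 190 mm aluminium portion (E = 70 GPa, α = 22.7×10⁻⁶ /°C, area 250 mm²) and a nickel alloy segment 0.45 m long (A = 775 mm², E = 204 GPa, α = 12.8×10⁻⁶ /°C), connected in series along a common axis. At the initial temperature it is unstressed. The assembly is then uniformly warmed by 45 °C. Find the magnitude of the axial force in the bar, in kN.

Free thermal expansion of the whole bar: Σ αᵢΔT Lᵢ = 22.7×10⁻⁶×45×190 + 12.8×10⁻⁶×45×450 = 0.4533 mm.
The rigid supports impose zero overall length change; the single axial force P common to all segments must satisfy P Σ Lᵢ/(AᵢEᵢ) = δ_free.
Σ Lᵢ/(AᵢEᵢ) = 190/(250×70×10³) + 450/(775×204×10³) = 1.37×10⁻⁵ mm/N.
Hence P = δ_free / Σ(L/AE) = 0.4533/1.37×10⁻⁵ = 33.08 kN (compressive).

P ≈ 33.1 kN (compressive)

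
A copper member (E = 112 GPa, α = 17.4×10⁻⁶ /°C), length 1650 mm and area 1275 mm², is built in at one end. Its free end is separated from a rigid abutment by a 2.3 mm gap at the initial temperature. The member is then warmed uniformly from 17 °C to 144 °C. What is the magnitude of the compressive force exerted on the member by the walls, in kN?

P ≈ 117 kN

Unrestrained expansion: δ_free = αΔT L = 17.4×10⁻⁶ × 127 × 1650 = 3.646 mm.
This exceeds the 2.3 mm gap, so the wall pushes back. The portion of expansion that must be recovered elastically is δ_free − gap = 3.646 − 2.3 = 1.346 mm.
Compatibility: PL/(AE) = 1.346 mm, so σ = P/A = E × (1.346/1650) = 91.38 MPa.
P = σA = 91.38 × 1275 = 116.5 kN.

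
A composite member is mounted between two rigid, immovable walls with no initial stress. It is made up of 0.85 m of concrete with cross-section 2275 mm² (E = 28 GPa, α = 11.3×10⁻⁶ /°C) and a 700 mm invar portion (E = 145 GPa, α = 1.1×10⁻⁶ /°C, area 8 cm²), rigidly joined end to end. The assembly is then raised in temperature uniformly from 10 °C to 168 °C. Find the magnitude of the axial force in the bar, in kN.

Free thermal expansion of the whole bar: Σ αᵢΔT Lᵢ = 11.3×10⁻⁶×158×850 + 1.1×10⁻⁶×158×700 = 1.639 mm.
The walls prevent any net length change, so an axial force P (same in every segment) develops. Compatibility: P · Σ Lᵢ/(AᵢEᵢ) = δ_free.
The series flexibility is Σ Lᵢ/(AᵢEᵢ) = 850/(2275×28×10³) + 700/(800×145×10³) = 1.938×10⁻⁵ mm/N.
Hence P = δ_free / Σ(L/AE) = 1.639/1.938×10⁻⁵ = 84.59 kN (compressive).

P ≈ 84.6 kN (compressive)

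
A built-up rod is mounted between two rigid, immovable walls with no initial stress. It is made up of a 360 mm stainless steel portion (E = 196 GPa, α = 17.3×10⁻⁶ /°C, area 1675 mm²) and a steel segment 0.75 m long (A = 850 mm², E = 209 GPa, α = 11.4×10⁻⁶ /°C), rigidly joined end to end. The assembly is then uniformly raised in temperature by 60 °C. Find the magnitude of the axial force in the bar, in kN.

P ≈ 167 kN (compressive)

If the supports were absent, the total length change would be Σ αᵢΔT Lᵢ = 17.3×10⁻⁶×60×360 + 11.4×10⁻⁶×60×750 = 0.8867 mm.
Since the ends are fixed, an axial force P builds up, equal in every segment, with P · Σ Lᵢ/(AᵢEᵢ) = δ_free.
Σ Lᵢ/(AᵢEᵢ) = 360/(1675×196×10³) + 750/(850×209×10³) = 5.318×10⁻⁶ mm/N.
P = 0.8867 / 5.318×10⁻⁶ = 166700 N = 166.7 kN, compressive.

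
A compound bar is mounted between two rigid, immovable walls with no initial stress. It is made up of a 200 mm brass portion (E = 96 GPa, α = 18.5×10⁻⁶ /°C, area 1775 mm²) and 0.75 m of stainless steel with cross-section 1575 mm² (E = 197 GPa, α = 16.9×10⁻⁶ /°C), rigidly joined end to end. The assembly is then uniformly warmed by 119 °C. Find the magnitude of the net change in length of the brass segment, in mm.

With the walls removed the bar would change length by δ_free = Σ αᵢΔT Lᵢ = 18.5×10⁻⁶×119×200 + 16.9×10⁻⁶×119×750 = 1.949 mm.
The walls prevent any net length change, so an axial force P (same in every segment) develops. Compatibility: P · Σ Lᵢ/(AᵢEᵢ) = δ_free.
The series flexibility is Σ Lᵢ/(AᵢEᵢ) = 200/(1775×96×10³) + 750/(1575×197×10³) = 3.591×10⁻⁶ mm/N.
So P = 1.949 / 3.591×10⁻⁶ = 542.7 kN, compressive.
For the brass segment, free thermal change = 18.5×10⁻⁶×119×200 = 0.4403 mm and elastic change from P = 542700×200/(1775×96×10³) = 0.6369 mm; these oppose, so the net change is 0.197 mm (segment shortens).

|ΔL| ≈ 0.197 mm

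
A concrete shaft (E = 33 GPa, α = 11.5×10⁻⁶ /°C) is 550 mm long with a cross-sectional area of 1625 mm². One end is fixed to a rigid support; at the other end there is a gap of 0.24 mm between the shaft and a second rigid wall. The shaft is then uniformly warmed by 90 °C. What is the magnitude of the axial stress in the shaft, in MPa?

Free thermal elongation = αΔT L = 11.5×10⁻⁶ × 90 × 550 = 0.5692 mm.
After closing the 0.24 mm clearance, 0.5692 − 0.24 = 0.3292 mm of expansion remains to be suppressed by the wall.
That suppressed elongation corresponds to σ = E·Δ/L = 33×10³ × 0.3292/550 = 19.75 MPa.

σ ≈ 19.8 MPa (compressive)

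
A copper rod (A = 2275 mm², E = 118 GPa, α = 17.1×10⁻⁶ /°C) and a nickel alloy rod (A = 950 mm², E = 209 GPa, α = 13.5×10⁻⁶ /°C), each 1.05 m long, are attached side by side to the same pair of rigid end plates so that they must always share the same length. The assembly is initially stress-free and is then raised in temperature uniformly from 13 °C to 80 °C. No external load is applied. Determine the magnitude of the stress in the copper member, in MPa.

The copper has the larger α, so on heating it would change length more than the nickel alloy if both were free. The rigid plates force a common final length, so the copper is put into compression and the nickel alloy into tension, with equal and opposite forces P (no external load).
Equating the net (thermal + elastic) strains gives |α₁ − α₂|·ΔT = P·[1/(A₁E₁) + 1/(A₂E₂)].
|α₁ − α₂|·ΔT = 3.6×10⁻⁶ × 67 = 0.0002412.
1/(A₁E₁) + 1/(A₂E₂) = 1/(2275×118×10³) + 1/(950×209×10³) = 8.762×10⁻⁹ N⁻¹.
P = 0.0002412 / 8.762×10⁻⁹ = 27530 N = 27.53 kN.
σ_{copper} = P/A₁ = 27530/2275 = 12.1 MPa, compressive.

σ ≈ 12.1 MPa (compressive)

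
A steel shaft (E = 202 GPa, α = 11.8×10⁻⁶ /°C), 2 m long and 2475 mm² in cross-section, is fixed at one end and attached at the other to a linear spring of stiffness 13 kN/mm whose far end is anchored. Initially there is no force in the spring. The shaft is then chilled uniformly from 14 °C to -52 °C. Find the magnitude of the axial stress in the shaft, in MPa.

σ ≈ 7.78 MPa (tensile)

Free thermal contraction: δ_free = αΔT L = 11.8×10⁻⁶ × 66 × 2000 = 1.558 mm.
Let P be the tensile force in the spring. The shaft extends elastically by PL/(AE) and the spring stretches by P/k; together these equal δ_free.
P [ L/(AE) + 1/k ] = δ_free → P [ 2000/(2475×202×10³) + 1/(13×10³) ] = 1.558.
P = 1.558 / 8.092×10⁻⁵ = 19250 N.
σ = P/A = 19250/2475 = 7.777 MPa.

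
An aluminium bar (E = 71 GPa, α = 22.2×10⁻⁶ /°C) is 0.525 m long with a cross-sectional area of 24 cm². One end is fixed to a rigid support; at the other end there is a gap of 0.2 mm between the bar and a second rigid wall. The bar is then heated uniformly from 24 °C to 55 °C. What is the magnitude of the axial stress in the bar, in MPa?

Free thermal elongation = αΔT L = 22.2×10⁻⁶ × 31 × 525 = 0.3613 mm.
After closing the 0.2 mm clearance, 0.3613 − 0.2 = 0.1613 mm of expansion remains to be suppressed by the wall.
That suppressed elongation corresponds to σ = E·Δ/L = 71×10³ × 0.1613/525 = 21.81 MPa.

σ ≈ 21.8 MPa (compressive)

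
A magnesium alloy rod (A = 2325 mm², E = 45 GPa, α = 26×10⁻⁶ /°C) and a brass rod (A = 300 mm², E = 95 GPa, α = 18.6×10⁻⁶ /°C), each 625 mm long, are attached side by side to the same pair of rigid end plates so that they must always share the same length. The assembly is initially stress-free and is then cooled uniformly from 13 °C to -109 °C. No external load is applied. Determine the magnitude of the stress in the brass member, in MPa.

σ ≈ 67.4 MPa (compressive)

Both members must finish at the same length. With the larger α, the magnesium alloy tends to over-contract; the plates restrain it, putting the magnesium alloy in tension and the brass in compression. With no external load the two internal forces are equal and opposite, magnitude P.
Equating the net (thermal + elastic) strains gives |α₁ − α₂|·ΔT = P·[1/(A₁E₁) + 1/(A₂E₂)].
|α₁ − α₂|·ΔT = 7.4×10⁻⁶ × 122 = 0.0009028.
1/(A₁E₁) + 1/(A₂E₂) = 1/(2325×45×10³) + 1/(300×95×10³) = 4.465×10⁻⁸ N⁻¹.
P = 0.0009028 / 4.465×10⁻⁸ = 20220 N = 20.22 kN.
σ_{brass} = P/A₂ = 20220/300 = 67.4 MPa, compressive.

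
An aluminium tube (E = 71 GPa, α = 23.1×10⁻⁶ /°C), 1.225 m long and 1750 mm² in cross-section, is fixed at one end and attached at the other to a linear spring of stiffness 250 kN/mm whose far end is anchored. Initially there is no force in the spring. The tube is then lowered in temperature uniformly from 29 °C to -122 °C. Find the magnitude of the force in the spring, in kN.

P ≈ 308 kN

Free thermal contraction: δ_free = αΔT L = 23.1×10⁻⁶ × 151 × 1225 = 4.273 mm.
With a force P in the spring, the elastic change of the tube is PL/(AE) and that of the spring is P/k; compatibility requires their sum to equal δ_free.
P [ L/(AE) + 1/k ] = δ_free → P [ 1225/(1750×71×10³) + 1/(250×10³) ] = 4.273.
P = 4.273 / 1.386×10⁻⁵ = 308300 N.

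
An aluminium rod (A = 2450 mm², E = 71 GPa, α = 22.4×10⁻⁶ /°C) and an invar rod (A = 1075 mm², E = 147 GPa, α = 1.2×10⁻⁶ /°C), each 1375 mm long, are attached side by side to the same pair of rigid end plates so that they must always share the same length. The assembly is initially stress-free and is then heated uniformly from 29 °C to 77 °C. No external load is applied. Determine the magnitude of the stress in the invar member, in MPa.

σ ≈ 78.4 MPa (tensile)

Both members must finish at the same length. With the larger α, the aluminium tends to over-expand; the plates restrain it, putting the aluminium in compression and the invar in tension. With no external load the two internal forces are equal and opposite, magnitude P.
Equating the net (thermal + elastic) strains gives |α₁ − α₂|·ΔT = P·[1/(A₁E₁) + 1/(A₂E₂)].
|α₁ − α₂|·ΔT = 21.2×10⁻⁶ × 48 = 0.001018.
1/(A₁E₁) + 1/(A₂E₂) = 1/(2450×71×10³) + 1/(1075×147×10³) = 1.208×10⁻⁸ N⁻¹.
So P = 0.001018 / 1.208×10⁻⁸ = 84.26 kN.
σ_{invar} = P/A₂ = 84260/1075 = 78.38 MPa, tensile.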